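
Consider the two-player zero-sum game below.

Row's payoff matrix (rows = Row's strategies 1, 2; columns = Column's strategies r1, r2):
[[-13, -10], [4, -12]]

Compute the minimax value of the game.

Row minima are -13 and -12, so Row's maximin is -12; column maxima are 4 and -10, so Column's minimax is -10. These differ, so the equilibrium is in mixed strategies.
Let Row play 1 with probability p. Column is indifferent when −13p + 4(1−p) = −10p − 12(1−p), giving p = 16/19.
Let Column play r1 with probability q. Row is indifferent when −13q − 10(1−q) = 4q − 12(1−q), giving q = 2/19.
The value is -13·(2/19) + (-10)·(17/19) = -196/19.

-196/19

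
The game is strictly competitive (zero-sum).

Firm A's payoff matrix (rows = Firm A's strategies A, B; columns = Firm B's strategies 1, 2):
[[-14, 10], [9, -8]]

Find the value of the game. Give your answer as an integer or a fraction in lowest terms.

-22/41

Row minima are -14 and -8, so Firm A's maximin is -8; column maxima are 9 and 10, so Firm B's minimax is 9. These differ, so the equilibrium is in mixed strategies.
Let Firm A play A with probability p. Firm B is indifferent when −14p + 9(1−p) = 10p − 8(1−p), giving p = 17/41.
Let Firm B play 1 with probability q. Firm A is indifferent when −14q + 10(1−q) = 9q − 8(1−q), giving q = 18/41.
The value is -14·(18/41) + (10)·(23/41) = -22/41.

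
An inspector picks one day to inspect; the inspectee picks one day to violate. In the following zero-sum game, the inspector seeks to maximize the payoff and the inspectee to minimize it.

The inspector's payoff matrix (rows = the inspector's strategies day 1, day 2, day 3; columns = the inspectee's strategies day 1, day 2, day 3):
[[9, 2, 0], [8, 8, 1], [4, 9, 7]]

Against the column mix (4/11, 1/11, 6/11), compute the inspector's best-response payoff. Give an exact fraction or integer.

67/11

day 1: (9)·(4/11) + (2)·(1/11) + (0)·(6/11) = 38/11.
day 2: (8)·(4/11) + (8)·(1/11) + (1)·(6/11) = 46/11.
day 3: (4)·(4/11) + (9)·(1/11) + (7)·(6/11) = 67/11.
The best pure response is day 3 with expected payoff 67/11.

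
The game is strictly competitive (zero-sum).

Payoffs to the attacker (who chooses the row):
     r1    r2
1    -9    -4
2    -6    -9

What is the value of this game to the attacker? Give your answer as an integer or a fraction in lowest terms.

Row minima are -9 and -9, so the attacker's maximin is -9; column maxima are -6 and -4, so the defender's minimax is -6. These differ, so the equilibrium is in mixed strategies.
Let the attacker play 1 with probability p. The defender is indifferent when −9p − 6(1−p) = −4p − 9(1−p), giving p = 3/8.
Let the defender play r1 with probability q. The attacker is indifferent when −9q − 4(1−q) = −6q − 9(1−q), giving q = 5/8.
The value is -9·(5/8) + (-4)·(3/8) = -57/8.

-57/8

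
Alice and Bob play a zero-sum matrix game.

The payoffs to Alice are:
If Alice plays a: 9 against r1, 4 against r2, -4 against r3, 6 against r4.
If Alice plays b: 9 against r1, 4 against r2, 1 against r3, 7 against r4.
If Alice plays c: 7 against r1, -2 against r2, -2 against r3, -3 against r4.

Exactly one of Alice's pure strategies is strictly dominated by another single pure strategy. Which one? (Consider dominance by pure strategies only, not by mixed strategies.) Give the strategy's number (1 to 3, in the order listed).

Compare c with b: 9 > 7, 4 > -2, 1 > -2, 7 > -3.
So b strictly dominates c for Alice; c is strictly dominated.

3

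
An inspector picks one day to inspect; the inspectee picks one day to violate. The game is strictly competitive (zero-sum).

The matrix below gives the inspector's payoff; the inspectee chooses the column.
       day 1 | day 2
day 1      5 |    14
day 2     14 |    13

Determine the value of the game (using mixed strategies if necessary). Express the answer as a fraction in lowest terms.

131/10

Row minima are 5 and 13, so the inspector's maximin is 13; column maxima are 14 and 14, so the inspectee's minimax is 14. These differ, so the equilibrium is in mixed strategies.
Let the inspector play day 1 with probability p. The inspectee is indifferent when 5p + 14(1−p) = 14p + 13(1−p), giving p = 1/10.
Let the inspectee play day 1 with probability q. The inspector is indifferent when 5q + 14(1−q) = 14q + 13(1−q), giving q = 1/10.
The value is 5·(1/10) + (14)·(9/10) = 131/10.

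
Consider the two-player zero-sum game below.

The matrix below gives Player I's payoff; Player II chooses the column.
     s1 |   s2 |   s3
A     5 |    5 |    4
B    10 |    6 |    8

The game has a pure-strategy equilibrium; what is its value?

6

Row minima: 4, 6 → Player I's maximin is 6.
Column maxima: 10, 6, 8 → Player II's minimax is 6.
They coincide at (B, s2), so the value is 6.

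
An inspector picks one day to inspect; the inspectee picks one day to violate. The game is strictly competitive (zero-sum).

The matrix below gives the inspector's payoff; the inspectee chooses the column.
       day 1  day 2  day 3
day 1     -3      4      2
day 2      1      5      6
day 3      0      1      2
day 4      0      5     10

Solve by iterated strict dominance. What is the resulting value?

Row day 3 is strictly dominated by row day 2 (1>0, 5>1, 6>2); eliminate day 3.
Column day 3 is strictly dominated by day 1 for the inspectee (-3<2, 1<6, 0<10); eliminate day 3.
Row day 1 is strictly dominated by row day 2 (1>-3, 5>4); eliminate day 1.
Column day 2 is strictly dominated by day 1 for the inspectee (1<5, 0<5); eliminate day 2.
Row day 4 is strictly dominated by row day 2 (1>0); eliminate day 4.
Only (day 2, day 1) remains, with payoff 1.

1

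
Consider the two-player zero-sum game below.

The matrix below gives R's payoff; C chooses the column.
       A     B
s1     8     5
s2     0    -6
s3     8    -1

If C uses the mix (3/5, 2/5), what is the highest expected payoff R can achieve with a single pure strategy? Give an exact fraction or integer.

s1: (8)·(3/5) + (5)·(2/5) = 34/5.
s2: (0)·(3/5) + (-6)·(2/5) = -12/5.
s3: (8)·(3/5) + (-1)·(2/5) = 22/5.
The best pure response is s1 with expected payoff 34/5.

34/5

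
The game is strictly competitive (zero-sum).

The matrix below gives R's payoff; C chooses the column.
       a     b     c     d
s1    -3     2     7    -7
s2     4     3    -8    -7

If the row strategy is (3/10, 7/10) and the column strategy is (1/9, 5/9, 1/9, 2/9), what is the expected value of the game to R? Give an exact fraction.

Against (1/9, 5/9, 1/9, 2/9), each row's expected payoff is s1: 0; s2: -1/3.
Taking the (3/10, 7/10)-weighted average: (3/10)·(0) + (7/10)·(-1/3) = -7/30.

-7/30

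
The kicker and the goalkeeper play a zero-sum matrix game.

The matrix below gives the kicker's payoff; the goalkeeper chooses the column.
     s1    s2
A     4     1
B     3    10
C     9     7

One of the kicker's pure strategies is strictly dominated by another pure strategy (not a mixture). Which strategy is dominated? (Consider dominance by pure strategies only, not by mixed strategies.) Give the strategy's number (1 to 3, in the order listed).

1

Compare A with C: 9 > 4, 7 > 1.
So C strictly dominates A for the kicker; A is strictly dominated.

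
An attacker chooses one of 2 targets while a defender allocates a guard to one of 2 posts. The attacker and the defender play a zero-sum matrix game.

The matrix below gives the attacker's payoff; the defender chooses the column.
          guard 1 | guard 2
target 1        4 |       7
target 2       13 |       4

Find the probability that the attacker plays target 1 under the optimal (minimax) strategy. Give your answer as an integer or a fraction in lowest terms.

3/4

Row minima are 4 and 4, so the attacker's maximin is 4; column maxima are 13 and 7, so the defender's minimax is 7. These differ, so the equilibrium is in mixed strategies.
Let the attacker play target 1 with probability p. The defender is indifferent when 4p + 13(1−p) = 7p + 4(1−p), giving p = 3/4.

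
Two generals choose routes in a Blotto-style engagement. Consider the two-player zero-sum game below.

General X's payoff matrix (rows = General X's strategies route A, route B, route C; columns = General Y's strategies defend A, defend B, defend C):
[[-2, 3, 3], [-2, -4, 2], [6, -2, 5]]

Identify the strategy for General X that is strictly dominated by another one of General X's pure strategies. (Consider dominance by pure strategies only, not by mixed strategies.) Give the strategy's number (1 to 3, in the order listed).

Compare route B with route C: 6 > -2, -2 > -4, 5 > 2.
So route C strictly dominates route B for General X; route B is strictly dominated.

2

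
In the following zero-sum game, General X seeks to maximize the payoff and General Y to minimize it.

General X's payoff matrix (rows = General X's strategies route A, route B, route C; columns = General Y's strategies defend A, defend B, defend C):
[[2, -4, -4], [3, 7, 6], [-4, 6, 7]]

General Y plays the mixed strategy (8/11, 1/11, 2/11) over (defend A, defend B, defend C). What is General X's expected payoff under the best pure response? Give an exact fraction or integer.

route A: (2)·(8/11) + (-4)·(1/11) + (-4)·(2/11) = 4/11.
route B: (3)·(8/11) + (7)·(1/11) + (6)·(2/11) = 43/11.
route C: (-4)·(8/11) + (6)·(1/11) + (7)·(2/11) = -12/11.
The best pure response is route B with expected payoff 43/11.

43/11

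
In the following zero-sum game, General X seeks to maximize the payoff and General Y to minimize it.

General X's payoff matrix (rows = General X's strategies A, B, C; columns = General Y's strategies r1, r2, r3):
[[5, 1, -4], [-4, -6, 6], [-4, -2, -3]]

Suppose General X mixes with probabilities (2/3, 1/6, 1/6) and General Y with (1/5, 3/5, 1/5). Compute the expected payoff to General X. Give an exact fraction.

Against (1/5, 3/5, 1/5), each row's expected payoff is A: 4/5; B: -16/5; C: -13/5.
Taking the (2/3, 1/6, 1/6)-weighted average: (2/3)·(4/5) + (1/6)·(-16/5) + (1/6)·(-13/5) = -13/30.

-13/30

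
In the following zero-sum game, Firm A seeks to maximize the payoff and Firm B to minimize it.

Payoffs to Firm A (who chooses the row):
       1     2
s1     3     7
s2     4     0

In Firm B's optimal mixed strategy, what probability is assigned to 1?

Row minima are 3 and 0, so Firm A's maximin is 3; column maxima are 4 and 7, so Firm B's minimax is 4. These differ, so the equilibrium is in mixed strategies.
Let Firm B play 1 with probability q. Firm A is indifferent when 3q + 7(1−q) = 4q, giving q = 7/8.

7/8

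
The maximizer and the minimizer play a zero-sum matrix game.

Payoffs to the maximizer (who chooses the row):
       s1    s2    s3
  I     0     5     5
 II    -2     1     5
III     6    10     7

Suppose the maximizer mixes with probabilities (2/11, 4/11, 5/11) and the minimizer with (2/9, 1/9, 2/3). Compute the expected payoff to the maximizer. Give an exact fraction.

166/33

Against (2/9, 1/9, 2/3), each row's expected payoff is I: 35/9; II: 3; III: 64/9.
Taking the (2/11, 4/11, 5/11)-weighted average: (2/11)·(35/9) + (4/11)·(3) + (5/11)·(64/9) = 166/33.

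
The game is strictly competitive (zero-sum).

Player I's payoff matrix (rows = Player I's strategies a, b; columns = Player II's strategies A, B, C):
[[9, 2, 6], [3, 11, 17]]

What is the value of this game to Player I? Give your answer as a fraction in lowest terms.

31/5

Column C is strictly dominated by B for Player II (it gives Player I more in every row).
The remaining 2×2 game on (a, b) × (A, B) has no saddle point. Let Player I play a with probability p; indifference gives 9p + 3(1−p) = 2p + 11(1−p), so p = 8/15.
Similarly Player II's optimal q on A is 3/5, and the value is 9·(3/5) + (2)·(2/5) = 31/5.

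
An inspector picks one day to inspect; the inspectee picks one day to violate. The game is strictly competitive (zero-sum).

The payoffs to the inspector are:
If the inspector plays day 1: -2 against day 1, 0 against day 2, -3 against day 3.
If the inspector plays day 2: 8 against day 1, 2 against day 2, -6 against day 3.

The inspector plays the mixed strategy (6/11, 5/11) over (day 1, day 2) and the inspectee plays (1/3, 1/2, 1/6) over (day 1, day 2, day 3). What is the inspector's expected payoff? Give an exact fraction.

19/33

Against (1/3, 1/2, 1/6), each row's expected payoff is day 1: -7/6; day 2: 8/3.
Taking the (6/11, 5/11)-weighted average: (6/11)·(-7/6) + (5/11)·(8/3) = 19/33.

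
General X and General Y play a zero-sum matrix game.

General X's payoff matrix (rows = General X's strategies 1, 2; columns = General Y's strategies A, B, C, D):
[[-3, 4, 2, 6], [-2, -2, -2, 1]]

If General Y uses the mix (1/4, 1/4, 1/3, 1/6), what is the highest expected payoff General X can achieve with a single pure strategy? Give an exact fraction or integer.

1: (-3)·(1/4) + (4)·(1/4) + (2)·(1/3) + (6)·(1/6) = 23/12.
2: (-2)·(1/4) + (-2)·(1/4) + (-2)·(1/3) + (1)·(1/6) = -3/2.
The best pure response is 1 with expected payoff 23/12.

23/12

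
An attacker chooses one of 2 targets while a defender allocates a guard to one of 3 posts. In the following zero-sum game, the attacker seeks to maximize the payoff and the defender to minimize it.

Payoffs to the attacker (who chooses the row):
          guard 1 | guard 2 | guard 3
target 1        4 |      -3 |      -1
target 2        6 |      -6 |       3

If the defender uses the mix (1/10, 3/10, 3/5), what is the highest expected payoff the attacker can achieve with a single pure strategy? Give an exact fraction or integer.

3/5

target 1: (4)·(1/10) + (-3)·(3/10) + (-1)·(3/5) = -11/10.
target 2: (6)·(1/10) + (-6)·(3/10) + (3)·(3/5) = 3/5.
The best pure response is target 2 with expected payoff 3/5.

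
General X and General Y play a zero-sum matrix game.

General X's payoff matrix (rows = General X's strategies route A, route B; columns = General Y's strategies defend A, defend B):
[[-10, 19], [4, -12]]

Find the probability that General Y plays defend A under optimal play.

31/45

Row minima are -10 and -12, so General X's maximin is -10; column maxima are 4 and 19, so General Y's minimax is 4. These differ, so the equilibrium is in mixed strategies.
Let General Y play defend A with probability q. General X is indifferent when −10q + 19(1−q) = 4q − 12(1−q), giving q = 31/45.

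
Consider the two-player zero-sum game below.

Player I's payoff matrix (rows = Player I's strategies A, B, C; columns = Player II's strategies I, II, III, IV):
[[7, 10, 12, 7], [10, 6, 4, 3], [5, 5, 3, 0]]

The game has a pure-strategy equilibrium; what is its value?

Row minima: 7, 3, 0 → Player I's maximin is 7.
Column maxima: 10, 10, 12, 7 → Player II's minimax is 7.
They coincide at (A, IV), so the value is 7.

7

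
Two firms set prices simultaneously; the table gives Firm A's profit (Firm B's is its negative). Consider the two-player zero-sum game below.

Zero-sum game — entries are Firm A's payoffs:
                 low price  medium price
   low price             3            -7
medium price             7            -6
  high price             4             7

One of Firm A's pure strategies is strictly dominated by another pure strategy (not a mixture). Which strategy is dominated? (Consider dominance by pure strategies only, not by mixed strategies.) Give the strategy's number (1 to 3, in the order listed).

Compare low price with medium price: 7 > 3, -6 > -7.
So medium price strictly dominates low price for Firm A; low price is strictly dominated.

1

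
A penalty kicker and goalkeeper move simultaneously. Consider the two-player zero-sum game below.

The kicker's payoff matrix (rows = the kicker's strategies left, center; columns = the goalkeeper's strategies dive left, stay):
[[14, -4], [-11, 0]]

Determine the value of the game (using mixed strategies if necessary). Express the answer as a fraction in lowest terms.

-44/29

Row minima are -4 and -11, so the kicker's maximin is -4; column maxima are 14 and 0, so the goalkeeper's minimax is 0. These differ, so the equilibrium is in mixed strategies.
Let the kicker play left with probability p. The goalkeeper is indifferent when 14p − 11(1−p) = −4p, giving p = 11/29.
Let the goalkeeper play dive left with probability q. The kicker is indifferent when 14q − 4(1−q) = −11q, giving q = 4/29.
The value is 14·(4/29) + (-4)·(25/29) = -44/29.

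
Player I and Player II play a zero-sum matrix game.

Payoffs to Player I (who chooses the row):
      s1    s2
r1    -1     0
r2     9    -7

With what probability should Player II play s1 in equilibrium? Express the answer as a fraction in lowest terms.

Row minima are -1 and -7, so Player I's maximin is -1; column maxima are 9 and 0, so Player II's minimax is 0. These differ, so the equilibrium is in mixed strategies.
Let Player II play s1 with probability q. Player I is indifferent when −q = 9q − 7(1−q), giving q = 7/17.

7/17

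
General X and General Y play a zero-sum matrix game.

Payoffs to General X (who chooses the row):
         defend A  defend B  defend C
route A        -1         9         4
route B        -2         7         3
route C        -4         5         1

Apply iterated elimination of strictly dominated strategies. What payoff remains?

Row route B is strictly dominated by row route A (-1>-2, 9>7, 4>3); eliminate route B.
Column defend C is strictly dominated by defend A for General Y (-1<4, -4<1); eliminate defend C.
Row route C is strictly dominated by row route A (-1>-4, 9>5); eliminate route C.
Column defend B is strictly dominated by defend A for General Y (-1<9); eliminate defend B.
Only (route A, defend A) remains, with payoff -1.

-1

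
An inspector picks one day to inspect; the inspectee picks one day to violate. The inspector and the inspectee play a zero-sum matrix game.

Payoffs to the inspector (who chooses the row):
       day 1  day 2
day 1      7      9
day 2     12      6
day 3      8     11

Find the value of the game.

28/3

Row day 1 is strictly dominated by row day 3, so the inspector never plays it.
The remaining 2×2 game on (day 2, day 3) × (day 1, day 2) has no saddle point. Let the inspector play day 2 with probability p; indifference gives 12p + 8(1−p) = 6p + 11(1−p), so p = 1/3.
Similarly the inspectee's optimal q on day 1 is 5/9, and the value is 12·(5/9) + (6)·(4/9) = 28/3.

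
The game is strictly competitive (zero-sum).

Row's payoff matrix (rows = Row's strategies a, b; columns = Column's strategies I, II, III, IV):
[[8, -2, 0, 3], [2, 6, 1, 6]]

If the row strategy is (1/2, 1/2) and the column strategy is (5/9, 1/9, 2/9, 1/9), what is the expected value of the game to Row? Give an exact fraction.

65/18

Against (5/9, 1/9, 2/9, 1/9), each row's expected payoff is a: 41/9; b: 8/3.
Taking the (1/2, 1/2)-weighted average: (1/2)·(41/9) + (1/2)·(8/3) = 65/18.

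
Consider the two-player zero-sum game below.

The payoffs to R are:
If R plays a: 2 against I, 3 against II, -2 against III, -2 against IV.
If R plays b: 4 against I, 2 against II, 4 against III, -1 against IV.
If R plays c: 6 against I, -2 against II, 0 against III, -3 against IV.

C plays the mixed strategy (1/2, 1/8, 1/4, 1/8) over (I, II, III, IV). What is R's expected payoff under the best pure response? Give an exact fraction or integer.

a: (2)·(1/2) + (3)·(1/8) + (-2)·(1/4) + (-2)·(1/8) = 5/8.
b: (4)·(1/2) + (2)·(1/8) + (4)·(1/4) + (-1)·(1/8) = 25/8.
c: (6)·(1/2) + (-2)·(1/8) + (0)·(1/4) + (-3)·(1/8) = 19/8.
The best pure response is b with expected payoff 25/8.

25/8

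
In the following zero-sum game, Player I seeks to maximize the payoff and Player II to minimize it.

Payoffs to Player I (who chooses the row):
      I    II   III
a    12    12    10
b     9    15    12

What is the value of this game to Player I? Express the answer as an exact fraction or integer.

Column II is strictly dominated by III for Player II (it gives Player I more in every row).
The remaining 2×2 game on (a, b) × (I, III) has no saddle point. Let Player I play a with probability p; indifference gives 12p + 9(1−p) = 10p + 12(1−p), so p = 3/5.
Similarly Player II's optimal q on I is 2/5, and the value is 12·(2/5) + (10)·(3/5) = 54/5.

54/5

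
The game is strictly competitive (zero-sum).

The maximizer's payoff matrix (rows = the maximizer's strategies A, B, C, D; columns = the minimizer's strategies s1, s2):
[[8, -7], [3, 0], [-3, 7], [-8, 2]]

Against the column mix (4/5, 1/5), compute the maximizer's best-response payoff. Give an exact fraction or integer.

5

A: (8)·(4/5) + (-7)·(1/5) = 5.
B: (3)·(4/5) + (0)·(1/5) = 12/5.
C: (-3)·(4/5) + (7)·(1/5) = -1.
D: (-8)·(4/5) + (2)·(1/5) = -6.
The best pure response is A with expected payoff 5.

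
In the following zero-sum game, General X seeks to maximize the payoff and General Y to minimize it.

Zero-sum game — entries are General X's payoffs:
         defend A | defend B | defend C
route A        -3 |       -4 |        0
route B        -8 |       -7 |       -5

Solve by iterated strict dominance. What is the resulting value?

Row route B is strictly dominated by row route A (-3>-8, -4>-7, 0>-5); eliminate route B.
Column defend C is strictly dominated by defend A for General Y (-3<0); eliminate defend C.
Column defend A is strictly dominated by defend B for General Y (-4<-3); eliminate defend A.
Only (route A, defend B) remains, with payoff -4.

-4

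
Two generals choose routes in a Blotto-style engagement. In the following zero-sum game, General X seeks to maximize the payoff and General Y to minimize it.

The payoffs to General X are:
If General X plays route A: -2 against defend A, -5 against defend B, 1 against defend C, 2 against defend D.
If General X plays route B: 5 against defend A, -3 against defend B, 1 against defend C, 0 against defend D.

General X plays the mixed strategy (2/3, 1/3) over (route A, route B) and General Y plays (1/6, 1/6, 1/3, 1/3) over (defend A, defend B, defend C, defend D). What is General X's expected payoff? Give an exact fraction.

Against (1/6, 1/6, 1/3, 1/3), each row's expected payoff is route A: -1/6; route B: 2/3.
Taking the (2/3, 1/3)-weighted average: (2/3)·(-1/6) + (1/3)·(2/3) = 1/9.

1/9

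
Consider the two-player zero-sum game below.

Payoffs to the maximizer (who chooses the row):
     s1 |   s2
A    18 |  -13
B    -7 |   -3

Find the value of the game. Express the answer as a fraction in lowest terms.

Row minima are -13 and -7, so the maximizer's maximin is -7; column maxima are 18 and -3, so the minimizer's minimax is -3. These differ, so the equilibrium is in mixed strategies.
Let the maximizer play A with probability p. The minimizer is indifferent when 18p − 7(1−p) = −13p − 3(1−p), giving p = 4/35.
Let the minimizer play s1 with probability q. The maximizer is indifferent when 18q − 13(1−q) = −7q − 3(1−q), giving q = 2/7.
The value is 18·(2/7) + (-13)·(5/7) = -29/7.

-29/7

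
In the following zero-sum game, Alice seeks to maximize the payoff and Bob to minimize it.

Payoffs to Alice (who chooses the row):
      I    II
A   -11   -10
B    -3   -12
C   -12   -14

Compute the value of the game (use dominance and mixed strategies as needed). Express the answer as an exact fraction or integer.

-51/5

Row C is strictly dominated by row A, so Alice never plays it.
The remaining 2×2 game on (A, B) × (I, II) has no saddle point. Let Alice play A with probability p; indifference gives −11p − 3(1−p) = −10p − 12(1−p), so p = 9/10.
Similarly Bob's optimal q on I is 1/5, and the value is -11·(1/5) + (-10)·(4/5) = -51/5.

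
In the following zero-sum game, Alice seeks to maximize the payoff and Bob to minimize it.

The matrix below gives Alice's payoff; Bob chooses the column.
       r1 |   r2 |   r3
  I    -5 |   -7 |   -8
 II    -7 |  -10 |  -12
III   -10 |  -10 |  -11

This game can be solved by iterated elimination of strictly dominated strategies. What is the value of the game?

Column r1 is strictly dominated by r3 for Bob (-8<-5, -12<-7, -11<-10); eliminate r1.
Row III is strictly dominated by row I (-7>-10, -8>-11); eliminate III.
Row II is strictly dominated by row I (-7>-10, -8>-12); eliminate II.
Column r2 is strictly dominated by r3 for Bob (-8<-7); eliminate r2.
Only (I, r3) remains, with payoff -8.

-8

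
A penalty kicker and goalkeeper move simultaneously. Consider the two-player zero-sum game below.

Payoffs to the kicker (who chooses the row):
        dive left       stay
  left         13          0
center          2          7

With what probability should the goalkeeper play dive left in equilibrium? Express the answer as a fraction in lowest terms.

Row minima are 0 and 2, so the kicker's maximin is 2; column maxima are 13 and 7, so the goalkeeper's minimax is 7. These differ, so the equilibrium is in mixed strategies.
Let the goalkeeper play dive left with probability q. The kicker is indifferent when 13q = 2q + 7(1−q), giving q = 7/18.

7/18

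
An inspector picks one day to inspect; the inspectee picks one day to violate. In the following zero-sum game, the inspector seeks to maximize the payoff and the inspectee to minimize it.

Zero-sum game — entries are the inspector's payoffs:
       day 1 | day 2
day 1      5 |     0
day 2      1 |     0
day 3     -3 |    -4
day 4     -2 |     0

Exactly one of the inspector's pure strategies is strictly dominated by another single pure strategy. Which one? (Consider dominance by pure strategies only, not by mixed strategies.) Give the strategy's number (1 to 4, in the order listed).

Compare day 3 with day 1: 5 > -3, 0 > -4.
So day 1 strictly dominates day 3 for the inspector; day 3 is strictly dominated.

3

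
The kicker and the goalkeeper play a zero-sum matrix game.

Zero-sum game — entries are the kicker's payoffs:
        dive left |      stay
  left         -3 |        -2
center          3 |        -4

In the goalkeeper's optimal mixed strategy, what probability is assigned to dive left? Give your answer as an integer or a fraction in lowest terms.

Row minima are -3 and -4, so the kicker's maximin is -3; column maxima are 3 and -2, so the goalkeeper's minimax is -2. These differ, so the equilibrium is in mixed strategies.
Let the goalkeeper play dive left with probability q. The kicker is indifferent when −3q − 2(1−q) = 3q − 4(1−q), giving q = 1/4.

1/4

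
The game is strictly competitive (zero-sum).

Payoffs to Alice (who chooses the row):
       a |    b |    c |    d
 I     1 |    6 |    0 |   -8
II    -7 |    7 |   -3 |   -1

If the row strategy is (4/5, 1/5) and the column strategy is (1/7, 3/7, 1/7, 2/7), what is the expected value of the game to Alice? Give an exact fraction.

Against (1/7, 3/7, 1/7, 2/7), each row's expected payoff is I: 3/7; II: 9/7.
Taking the (4/5, 1/5)-weighted average: (4/5)·(3/7) + (1/5)·(9/7) = 3/5.

3/5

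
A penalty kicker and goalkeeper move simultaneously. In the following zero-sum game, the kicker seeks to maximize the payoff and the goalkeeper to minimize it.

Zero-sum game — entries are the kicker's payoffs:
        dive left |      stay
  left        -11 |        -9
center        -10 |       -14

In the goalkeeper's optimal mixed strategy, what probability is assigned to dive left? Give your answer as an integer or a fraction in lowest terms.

5/6

Row minima are -11 and -14, so the kicker's maximin is -11; column maxima are -10 and -9, so the goalkeeper's minimax is -10. These differ, so the equilibrium is in mixed strategies.
Let the goalkeeper play dive left with probability q. The kicker is indifferent when −11q − 9(1−q) = −10q − 14(1−q), giving q = 5/6.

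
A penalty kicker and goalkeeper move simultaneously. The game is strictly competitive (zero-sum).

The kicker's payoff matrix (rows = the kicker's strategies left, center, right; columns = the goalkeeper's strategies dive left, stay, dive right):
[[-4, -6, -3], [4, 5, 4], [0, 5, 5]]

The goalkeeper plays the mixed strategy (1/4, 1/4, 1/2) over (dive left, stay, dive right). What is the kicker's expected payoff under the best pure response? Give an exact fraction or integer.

left: (-4)·(1/4) + (-6)·(1/4) + (-3)·(1/2) = -4.
center: (4)·(1/4) + (5)·(1/4) + (4)·(1/2) = 17/4.
right: (0)·(1/4) + (5)·(1/4) + (5)·(1/2) = 15/4.
The best pure response is center with expected payoff 17/4.

17/4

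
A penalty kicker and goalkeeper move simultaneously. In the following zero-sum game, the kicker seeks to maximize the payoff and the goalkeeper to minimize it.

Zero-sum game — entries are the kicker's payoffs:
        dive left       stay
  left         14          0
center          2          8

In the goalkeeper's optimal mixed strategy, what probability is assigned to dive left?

Row minima are 0 and 2, so the kicker's maximin is 2; column maxima are 14 and 8, so the goalkeeper's minimax is 8. These differ, so the equilibrium is in mixed strategies.
Let the goalkeeper play dive left with probability q. The kicker is indifferent when 14q = 2q + 8(1−q), giving q = 2/5.

2/5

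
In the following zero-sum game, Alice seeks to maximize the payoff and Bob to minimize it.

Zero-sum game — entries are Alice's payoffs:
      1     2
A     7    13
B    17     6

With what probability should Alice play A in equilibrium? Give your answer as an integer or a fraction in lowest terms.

Row minima are 7 and 6, so Alice's maximin is 7; column maxima are 17 and 13, so Bob's minimax is 13. These differ, so the equilibrium is in mixed strategies.
Let Alice play A with probability p. Bob is indifferent when 7p + 17(1−p) = 13p + 6(1−p), giving p = 11/17.

11/17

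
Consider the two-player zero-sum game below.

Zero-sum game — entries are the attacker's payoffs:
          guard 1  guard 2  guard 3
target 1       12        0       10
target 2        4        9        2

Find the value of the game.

Column guard 1 is strictly dominated by guard 3 for the defender (it gives the attacker more in every row).
The remaining 2×2 game on (target 1, target 2) × (guard 2, guard 3) has no saddle point. Let the attacker play target 1 with probability p; indifference gives 9(1−p) = 10p + 2(1−p), so p = 7/17.
Similarly the defender's optimal q on guard 2 is 8/17, and the value is 0·(8/17) + (10)·(9/17) = 90/17.

90/17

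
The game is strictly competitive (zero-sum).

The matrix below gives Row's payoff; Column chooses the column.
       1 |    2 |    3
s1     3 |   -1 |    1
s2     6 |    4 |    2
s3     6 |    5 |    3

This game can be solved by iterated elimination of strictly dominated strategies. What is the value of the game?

3

Row s1 is strictly dominated by row s2 (6>3, 4>-1, 2>1); eliminate s1.
Column 2 is strictly dominated by 3 for Column (2<4, 3<5); eliminate 2.
Column 1 is strictly dominated by 3 for Column (2<6, 3<6); eliminate 1.
Row s2 is strictly dominated by row s3 (3>2); eliminate s2.
Only (s3, 3) remains, with payoff 3.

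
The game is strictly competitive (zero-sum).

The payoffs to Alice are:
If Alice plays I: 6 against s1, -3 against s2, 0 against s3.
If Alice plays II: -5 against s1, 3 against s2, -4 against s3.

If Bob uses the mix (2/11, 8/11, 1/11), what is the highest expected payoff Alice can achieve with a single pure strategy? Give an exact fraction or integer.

10/11

I: (6)·(2/11) + (-3)·(8/11) + (0)·(1/11) = -12/11.
II: (-5)·(2/11) + (3)·(8/11) + (-4)·(1/11) = 10/11.
The best pure response is II with expected payoff 10/11.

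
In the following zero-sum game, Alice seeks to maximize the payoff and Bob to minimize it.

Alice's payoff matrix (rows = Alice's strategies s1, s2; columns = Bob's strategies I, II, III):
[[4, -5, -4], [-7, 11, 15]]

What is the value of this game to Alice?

1/3

Column III is strictly dominated by II for Bob (it gives Alice more in every row).
The remaining 2×2 game on (s1, s2) × (I, II) has no saddle point. Let Alice play s1 with probability p; indifference gives 4p − 7(1−p) = −5p + 11(1−p), so p = 2/3.
Similarly Bob's optimal q on I is 16/27, and the value is 4·(16/27) + (-5)·(11/27) = 1/3.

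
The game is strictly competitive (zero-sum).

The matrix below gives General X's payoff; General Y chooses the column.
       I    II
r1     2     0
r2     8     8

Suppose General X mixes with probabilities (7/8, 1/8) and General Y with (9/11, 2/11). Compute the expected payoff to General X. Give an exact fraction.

Against (9/11, 2/11), each row's expected payoff is r1: 18/11; r2: 8.
Taking the (7/8, 1/8)-weighted average: (7/8)·(18/11) + (1/8)·(8) = 107/44.

107/44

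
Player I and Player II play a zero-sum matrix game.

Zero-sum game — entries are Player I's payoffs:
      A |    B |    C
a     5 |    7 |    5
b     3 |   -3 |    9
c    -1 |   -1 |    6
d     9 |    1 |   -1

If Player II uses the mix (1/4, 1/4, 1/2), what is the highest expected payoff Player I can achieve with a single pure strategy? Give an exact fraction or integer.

11/2

a: (5)·(1/4) + (7)·(1/4) + (5)·(1/2) = 11/2.
b: (3)·(1/4) + (-3)·(1/4) + (9)·(1/2) = 9/2.
c: (-1)·(1/4) + (-1)·(1/4) + (6)·(1/2) = 5/2.
d: (9)·(1/4) + (1)·(1/4) + (-1)·(1/2) = 2.
The best pure response is a with expected payoff 11/2.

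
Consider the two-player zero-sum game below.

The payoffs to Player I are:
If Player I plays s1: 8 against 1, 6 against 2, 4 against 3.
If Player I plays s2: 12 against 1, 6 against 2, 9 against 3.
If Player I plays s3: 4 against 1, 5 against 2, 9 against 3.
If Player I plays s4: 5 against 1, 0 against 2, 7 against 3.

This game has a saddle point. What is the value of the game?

6

Row minima: 4, 6, 4, 0 → Player I's maximin is 6.
Column maxima: 12, 6, 9 → Player II's minimax is 6.
They coincide at (s2, 2), so the value is 6.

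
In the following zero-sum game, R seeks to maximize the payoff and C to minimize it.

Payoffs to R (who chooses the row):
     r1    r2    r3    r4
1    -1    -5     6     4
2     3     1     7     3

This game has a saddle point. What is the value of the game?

1

Row minima: -5, 1 → R's maximin is 1.
Column maxima: 3, 1, 7, 4 → C's minimax is 1.
They coincide at (2, r2), so the value is 1.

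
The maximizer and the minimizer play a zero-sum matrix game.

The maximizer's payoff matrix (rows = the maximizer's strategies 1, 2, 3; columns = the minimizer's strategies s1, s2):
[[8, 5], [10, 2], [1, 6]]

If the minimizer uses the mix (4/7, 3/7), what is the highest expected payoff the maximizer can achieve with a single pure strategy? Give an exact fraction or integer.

47/7

1: (8)·(4/7) + (5)·(3/7) = 47/7.
2: (10)·(4/7) + (2)·(3/7) = 46/7.
3: (1)·(4/7) + (6)·(3/7) = 22/7.
The best pure response is 1 with expected payoff 47/7.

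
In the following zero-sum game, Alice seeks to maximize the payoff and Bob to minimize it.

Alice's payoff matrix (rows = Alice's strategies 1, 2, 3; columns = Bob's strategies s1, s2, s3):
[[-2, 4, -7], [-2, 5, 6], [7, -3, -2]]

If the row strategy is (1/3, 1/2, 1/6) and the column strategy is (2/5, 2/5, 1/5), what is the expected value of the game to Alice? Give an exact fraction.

Against (2/5, 2/5, 1/5), each row's expected payoff is 1: -3/5; 2: 12/5; 3: 6/5.
Taking the (1/3, 1/2, 1/6)-weighted average: (1/3)·(-3/5) + (1/2)·(12/5) + (1/6)·(6/5) = 6/5.

6/5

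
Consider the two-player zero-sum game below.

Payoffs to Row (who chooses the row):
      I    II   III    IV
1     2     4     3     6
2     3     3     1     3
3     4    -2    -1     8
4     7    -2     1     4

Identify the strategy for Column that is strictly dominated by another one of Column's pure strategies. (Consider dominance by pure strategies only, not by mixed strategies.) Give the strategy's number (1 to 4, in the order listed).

4

Column prefers columns that give Row less. Compare IV with III: 3 < 6, 1 < 3, -1 < 8, 1 < 4.
So III strictly dominates IV for Column; IV is strictly dominated.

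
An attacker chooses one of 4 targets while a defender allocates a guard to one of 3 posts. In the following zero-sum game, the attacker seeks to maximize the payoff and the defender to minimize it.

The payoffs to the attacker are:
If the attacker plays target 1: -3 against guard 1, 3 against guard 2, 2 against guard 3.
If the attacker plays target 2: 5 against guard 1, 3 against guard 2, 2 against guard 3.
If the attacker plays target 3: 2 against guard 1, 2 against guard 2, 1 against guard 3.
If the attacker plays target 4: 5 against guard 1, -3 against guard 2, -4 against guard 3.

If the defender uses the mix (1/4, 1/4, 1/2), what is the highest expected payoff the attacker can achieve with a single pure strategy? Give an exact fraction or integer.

target 1: (-3)·(1/4) + (3)·(1/4) + (2)·(1/2) = 1.
target 2: (5)·(1/4) + (3)·(1/4) + (2)·(1/2) = 3.
target 3: (2)·(1/4) + (2)·(1/4) + (1)·(1/2) = 3/2.
target 4: (5)·(1/4) + (-3)·(1/4) + (-4)·(1/2) = -3/2.
The best pure response is target 2 with expected payoff 3.

3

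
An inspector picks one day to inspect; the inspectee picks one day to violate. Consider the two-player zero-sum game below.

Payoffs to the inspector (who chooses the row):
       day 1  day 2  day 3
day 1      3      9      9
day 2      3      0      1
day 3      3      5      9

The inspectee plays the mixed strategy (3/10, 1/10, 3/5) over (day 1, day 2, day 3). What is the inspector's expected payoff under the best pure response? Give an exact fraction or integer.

36/5

day 1: (3)·(3/10) + (9)·(1/10) + (9)·(3/5) = 36/5.
day 2: (3)·(3/10) + (0)·(1/10) + (1)·(3/5) = 3/2.
day 3: (3)·(3/10) + (5)·(1/10) + (9)·(3/5) = 34/5.
The best pure response is day 1 with expected payoff 36/5.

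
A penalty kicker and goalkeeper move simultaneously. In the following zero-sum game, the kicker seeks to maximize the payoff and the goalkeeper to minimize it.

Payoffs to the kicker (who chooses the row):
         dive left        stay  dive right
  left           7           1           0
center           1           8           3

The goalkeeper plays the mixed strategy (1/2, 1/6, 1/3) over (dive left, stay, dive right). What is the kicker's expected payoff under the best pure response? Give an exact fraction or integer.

11/3

left: (7)·(1/2) + (1)·(1/6) + (0)·(1/3) = 11/3.
center: (1)·(1/2) + (8)·(1/6) + (3)·(1/3) = 17/6.
The best pure response is left with expected payoff 11/3.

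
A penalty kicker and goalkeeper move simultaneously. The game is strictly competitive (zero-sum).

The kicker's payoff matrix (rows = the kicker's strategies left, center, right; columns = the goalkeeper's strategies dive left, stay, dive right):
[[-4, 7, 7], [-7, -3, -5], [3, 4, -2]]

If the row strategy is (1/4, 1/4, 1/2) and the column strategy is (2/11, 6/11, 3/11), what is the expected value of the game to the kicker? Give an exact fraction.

14/11

Against (2/11, 6/11, 3/11), each row's expected payoff is left: 5; center: -47/11; right: 24/11.
Taking the (1/4, 1/4, 1/2)-weighted average: (1/4)·(5) + (1/4)·(-47/11) + (1/2)·(24/11) = 14/11.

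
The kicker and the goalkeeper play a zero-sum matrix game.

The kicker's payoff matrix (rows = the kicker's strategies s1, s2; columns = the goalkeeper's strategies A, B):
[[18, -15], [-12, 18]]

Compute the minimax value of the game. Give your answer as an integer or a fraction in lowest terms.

16/7

Row minima are -15 and -12, so the kicker's maximin is -12; column maxima are 18 and 18, so the goalkeeper's minimax is 18. These differ, so the equilibrium is in mixed strategies.
Let the kicker play s1 with probability p. The goalkeeper is indifferent when 18p − 12(1−p) = −15p + 18(1−p), giving p = 10/21.
Let the goalkeeper play A with probability q. The kicker is indifferent when 18q − 15(1−q) = −12q + 18(1−q), giving q = 11/21.
The value is 18·(11/21) + (-15)·(10/21) = 16/7.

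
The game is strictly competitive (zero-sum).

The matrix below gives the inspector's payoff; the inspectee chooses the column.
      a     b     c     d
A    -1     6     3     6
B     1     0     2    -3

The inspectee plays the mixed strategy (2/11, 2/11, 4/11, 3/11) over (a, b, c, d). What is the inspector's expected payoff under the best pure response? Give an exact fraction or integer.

40/11

A: (-1)·(2/11) + (6)·(2/11) + (3)·(4/11) + (6)·(3/11) = 40/11.
B: (1)·(2/11) + (0)·(2/11) + (2)·(4/11) + (-3)·(3/11) = 1/11.
The best pure response is A with expected payoff 40/11.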